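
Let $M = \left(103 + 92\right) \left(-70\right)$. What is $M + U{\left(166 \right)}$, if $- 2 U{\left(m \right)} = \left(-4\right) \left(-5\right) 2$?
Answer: $-13670$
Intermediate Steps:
$U{\left(m \right)} = -20$ ($U{\left(m \right)} = - \frac{\left(-4\right) \left(-5\right) 2}{2} = - \frac{20 \cdot 2}{2} = \left(- \frac{1}{2}\right) 40 = -20$)
$M = -13650$ ($M = 195 \left(-70\right) = -13650$)
$M + U{\left(166 \right)} = -13650 - 20 = -13670$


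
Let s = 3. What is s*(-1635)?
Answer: -4905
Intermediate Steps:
s*(-1635) = 3*(-1635) = -4905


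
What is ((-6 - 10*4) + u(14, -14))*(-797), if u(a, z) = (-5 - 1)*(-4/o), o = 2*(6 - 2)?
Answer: 34271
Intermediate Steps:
o = 8 (o = 2*4 = 8)
u(a, z) = 3 (u(a, z) = (-5 - 1)*(-4/8) = -(-24)/8 = -6*(-½) = 3)
((-6 - 10*4) + u(14, -14))*(-797) = ((-6 - 10*4) + 3)*(-797) = ((-6 - 40) + 3)*(-797) = (-46 + 3)*(-797) = -43*(-797) = 34271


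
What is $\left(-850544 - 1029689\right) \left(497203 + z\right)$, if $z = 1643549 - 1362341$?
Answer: $-1463594049763$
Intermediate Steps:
$z = 281208$
$\left(-850544 - 1029689\right) \left(497203 + z\right) = \left(-850544 - 1029689\right) \left(497203 + 281208\right) = \left(-1880233\right) 778411 = -1463594049763$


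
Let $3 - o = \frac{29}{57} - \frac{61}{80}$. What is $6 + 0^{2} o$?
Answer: $6$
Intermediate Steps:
$o = \frac{14837}{4560}$ ($o = 3 - \left(\frac{29}{57} - \frac{61}{80}\right) = 3 - - \frac{1157}{4560} = 3 + \frac{1157}{4560} = \frac{14837}{4560} \approx 3.2537$)
$6 + 0^{2} o = 6 + 0^{2} \cdot \frac{14837}{4560} = 6 + 0 \cdot \frac{14837}{4560} = 6 + 0 = 6$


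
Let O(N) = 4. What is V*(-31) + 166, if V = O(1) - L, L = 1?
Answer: 73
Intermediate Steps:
V = 3 (V = 4 - 1*1 = 4 - 1 = 3)
V*(-31) + 166 = 3*(-31) + 166 = -93 + 166 = 73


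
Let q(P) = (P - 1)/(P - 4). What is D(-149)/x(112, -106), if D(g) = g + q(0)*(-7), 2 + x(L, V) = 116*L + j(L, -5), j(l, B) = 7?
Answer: -603/51988 ≈ -0.011599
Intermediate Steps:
x(L, V) = 5 + 116*L (x(L, V) = -2 + (116*L + 7) = -2 + (7 + 116*L) = 5 + 116*L)
q(P) = (-1 + P)/(-4 + P)
D(g) = -7/4 + g (D(g) = g + ((-1 + 0)/(-4 + 0))*(-7) = g + (-1/(-4))*(-7) = g - 1/4*(-1)*(-7) = g + (1/4)*(-7) = g - 7/4 = -7/4 + g)
D(-149)/x(112, -106) = (-7/4 - 149)/(5 + 116*112) = -603/(4*(5 + 12992)) = -603/4/12997 = -603/4*1/12997 = -603/51988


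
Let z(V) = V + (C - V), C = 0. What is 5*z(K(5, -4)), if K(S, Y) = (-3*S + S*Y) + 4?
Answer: 0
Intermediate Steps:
K(S, Y) = 4 - 3*S + S*Y
z(V) = 0 (z(V) = V + (0 - V) = V - V = 0)
5*z(K(5, -4)) = 5*0 = 0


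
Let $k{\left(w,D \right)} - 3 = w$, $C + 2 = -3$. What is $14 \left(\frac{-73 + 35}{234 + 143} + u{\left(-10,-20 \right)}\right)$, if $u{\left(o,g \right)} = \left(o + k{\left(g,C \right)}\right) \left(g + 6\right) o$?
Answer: $- \frac{19951372}{377} \approx -52921.0$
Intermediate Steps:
$C = -5$ ($C = -2 - 3 = -5$)
$k{\left(w,D \right)} = 3 + w$
$u{\left(o,g \right)} = o \left(6 + g\right) \left(3 + g + o\right)$ ($u{\left(o,g \right)} = \left(o + \left(3 + g\right)\right) \left(g + 6\right) o = \left(3 + g + o\right) \left(6 + g\right) o = \left(6 + g\right) \left(3 + g + o\right) o = o \left(6 + g\right) \left(3 + g + o\right)$)
$14 \left(\frac{-73 + 35}{234 + 143} + u{\left(-10,-20 \right)}\right) = 14 \left(\frac{-73 + 35}{234 + 143} - 10 \left(18 + \left(-20\right)^{2} + 6 \left(-10\right) + 9 \left(-20\right) - -200\right)\right) = 14 \left(- \frac{38}{377} - 10 \left(18 + 400 - 60 - 180 + 200\right)\right) = 14 \left(\left(-38\right) \frac{1}{377} - 3780\right) = 14 \left(- \frac{38}{377} - 3780\right) = 14 \left(- \frac{1425098}{377}\right) = - \frac{19951372}{377}$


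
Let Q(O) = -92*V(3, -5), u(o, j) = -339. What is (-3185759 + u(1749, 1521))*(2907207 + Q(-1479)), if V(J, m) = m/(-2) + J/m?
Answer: -46310447391778/5 ≈ -9.2621e+12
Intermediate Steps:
V(J, m) = -m/2 + J/m (V(J, m) = m*(-½) + J/m = -m/2 + J/m)
Q(O) = -874/5 (Q(O) = -92*(-½*(-5) + 3/(-5)) = -92*(5/2 + 3*(-⅕)) = -92*(5/2 - ⅗) = -92*19/10 = -874/5)
(-3185759 + u(1749, 1521))*(2907207 + Q(-1479)) = (-3185759 - 339)*(2907207 - 874/5) = -3186098*14535161/5 = -46310447391778/5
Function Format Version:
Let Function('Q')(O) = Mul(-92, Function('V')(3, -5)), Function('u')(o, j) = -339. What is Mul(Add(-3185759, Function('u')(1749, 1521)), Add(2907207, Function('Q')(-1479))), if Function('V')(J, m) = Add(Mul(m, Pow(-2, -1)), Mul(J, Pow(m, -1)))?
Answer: Rational(-46310447391778, 5) ≈ -9.2621e+12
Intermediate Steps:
Function('V')(J, m) = Add(Mul(Rational(-1, 2), m), Mul(J, Pow(m, -1))) (Function('V')(J, m) = Add(Mul(m, Rational(-1, 2)), Mul(J, Pow(m, -1))) = Add(Mul(Rational(-1, 2), m), Mul(J, Pow(m, -1))))
Function('Q')(O) = Rational(-874, 5) (Function('Q')(O) = Mul(-92, Add(Mul(Rational(-1, 2), -5), Mul(3, Pow(-5, -1)))) = Mul(-92, Add(Rational(5, 2), Mul(3, Rational(-1, 5)))) = Mul(-92, Add(Rational(5, 2), Rational(-3, 5))) = Mul(-92, Rational(19, 10)) = Rational(-874, 5))
Mul(Add(-3185759, Function('u')(1749, 1521)), Add(2907207, Function('Q')(-1479))) = Mul(Add(-3185759, -339), Add(2907207, Rational(-874, 5))) = Mul(-3186098, Rational(14535161, 5)) = Rational(-46310447391778, 5)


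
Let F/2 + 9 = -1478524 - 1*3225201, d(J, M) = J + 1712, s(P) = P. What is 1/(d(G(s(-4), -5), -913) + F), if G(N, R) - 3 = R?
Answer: -1/9405758 ≈ -1.0632e-7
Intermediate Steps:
G(N, R) = 3 + R
d(J, M) = 1712 + J
F = -9407468 (F = -18 + 2*(-1478524 - 1*3225201) = -18 + 2*(-1478524 - 3225201) = -18 + 2*(-4703725) = -18 - 9407450 = -9407468)
1/(d(G(s(-4), -5), -913) + F) = 1/((1712 + (3 - 5)) - 9407468) = 1/((1712 - 2) - 9407468) = 1/(1710 - 9407468) = 1/(-9405758) = -1/9405758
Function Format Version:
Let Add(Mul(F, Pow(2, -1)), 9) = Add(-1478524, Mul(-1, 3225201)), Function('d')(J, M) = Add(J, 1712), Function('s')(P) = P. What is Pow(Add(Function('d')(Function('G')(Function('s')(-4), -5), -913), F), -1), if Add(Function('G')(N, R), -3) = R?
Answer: Rational(-1, 9405758) ≈ -1.0632e-7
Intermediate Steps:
Function('G')(N, R) = Add(3, R)
Function('d')(J, M) = Add(1712, J)
F = -9407468 (F = Add(-18, Mul(2, Add(-1478524, Mul(-1, 3225201)))) = Add(-18, Mul(2, Add(-1478524, -3225201))) = Add(-18, Mul(2, -4703725)) = Add(-18, -9407450) = -9407468)
Pow(Add(Function('d')(Function('G')(Function('s')(-4), -5), -913), F), -1) = Pow(Add(Add(1712, Add(3, -5)), -9407468), -1) = Pow(Add(Add(1712, -2), -9407468), -1) = Pow(Add(1710, -9407468), -1) = Pow(-9405758, -1) = Rational(-1, 9405758)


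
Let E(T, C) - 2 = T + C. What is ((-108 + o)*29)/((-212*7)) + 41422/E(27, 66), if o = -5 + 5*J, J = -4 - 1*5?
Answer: 30952769/70490 ≈ 439.11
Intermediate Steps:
J = -9 (J = -4 - 5 = -9)
o = -50 (o = -5 + 5*(-9) = -5 - 45 = -50)
E(T, C) = 2 + C + T (E(T, C) = 2 + (T + C) = 2 + (C + T) = 2 + C + T)
((-108 + o)*29)/((-212*7)) + 41422/E(27, 66) = ((-108 - 50)*29)/((-212*7)) + 41422/(2 + 66 + 27) = -158*29/(-1484) + 41422/95 = -4582*(-1/1484) + 41422*(1/95) = 2291/742 + 41422/95 = 30952769/70490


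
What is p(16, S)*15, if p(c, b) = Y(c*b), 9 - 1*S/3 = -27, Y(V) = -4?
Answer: -60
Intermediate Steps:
S = 108 (S = 27 - 3*(-27) = 27 + 81 = 108)
p(c, b) = -4
p(16, S)*15 = -4*15 = -60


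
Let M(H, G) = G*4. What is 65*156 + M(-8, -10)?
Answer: 10100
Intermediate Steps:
M(H, G) = 4*G
65*156 + M(-8, -10) = 65*156 + 4*(-10) = 10140 - 40 = 10100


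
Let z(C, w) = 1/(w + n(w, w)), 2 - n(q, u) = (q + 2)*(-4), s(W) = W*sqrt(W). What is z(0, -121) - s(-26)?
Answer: -1/595 + 26*I*sqrt(26) ≈ -0.0016807 + 132.57*I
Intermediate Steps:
s(W) = W**(3/2)
n(q, u) = 10 + 4*q (n(q, u) = 2 - (q + 2)*(-4) = 2 - (2 + q)*(-4) = 2 - (-8 - 4*q) = 2 + (8 + 4*q) = 10 + 4*q)
z(C, w) = 1/(10 + 5*w) (z(C, w) = 1/(w + (10 + 4*w)) = 1/(10 + 5*w))
z(0, -121) - s(-26) = 1/(5*(2 - 121)) - (-26)**(3/2) = (1/5)/(-119) - (-26)*I*sqrt(26) = (1/5)*(-1/119) + 26*I*sqrt(26) = -1/595 + 26*I*sqrt(26)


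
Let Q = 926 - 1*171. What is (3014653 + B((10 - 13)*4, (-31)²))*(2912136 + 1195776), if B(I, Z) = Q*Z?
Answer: 15364445325696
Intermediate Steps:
Q = 755 (Q = 926 - 171 = 755)
B(I, Z) = 755*Z
(3014653 + B((10 - 13)*4, (-31)²))*(2912136 + 1195776) = (3014653 + 755*(-31)²)*(2912136 + 1195776) = (3014653 + 755*961)*4107912 = (3014653 + 725555)*4107912 = 3740208*4107912 = 15364445325696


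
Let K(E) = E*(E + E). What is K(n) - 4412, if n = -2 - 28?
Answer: -2612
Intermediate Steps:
n = -30
K(E) = 2*E**2 (K(E) = E*(2*E) = 2*E**2)
K(n) - 4412 = 2*(-30)**2 - 4412 = 2*900 - 4412 = 1800 - 4412 = -2612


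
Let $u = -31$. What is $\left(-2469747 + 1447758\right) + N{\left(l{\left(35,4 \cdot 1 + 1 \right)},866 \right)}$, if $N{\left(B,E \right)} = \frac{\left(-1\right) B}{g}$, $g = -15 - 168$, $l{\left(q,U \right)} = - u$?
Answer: $- \frac{187023956}{183} \approx -1.022 \cdot 10^{6}$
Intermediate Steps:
$l{\left(q,U \right)} = 31$ ($l{\left(q,U \right)} = \left(-1\right) \left(-31\right) = 31$)
$g = -183$ ($g = -15 - 168 = -183$)
$N{\left(B,E \right)} = \frac{B}{183}$ ($N{\left(B,E \right)} = \frac{\left(-1\right) B}{-183} = - B \left(- \frac{1}{183}\right) = \frac{B}{183}$)
$\left(-2469747 + 1447758\right) + N{\left(l{\left(35,4 \cdot 1 + 1 \right)},866 \right)} = \left(-2469747 + 1447758\right) + \frac{1}{183} \cdot 31 = -1021989 + \frac{31}{183} = - \frac{187023956}{183}$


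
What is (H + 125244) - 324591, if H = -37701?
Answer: -237048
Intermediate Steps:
(H + 125244) - 324591 = (-37701 + 125244) - 324591 = 87543 - 324591 = -237048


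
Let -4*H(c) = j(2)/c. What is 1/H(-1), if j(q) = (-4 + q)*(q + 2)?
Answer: -½ ≈ -0.50000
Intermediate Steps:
j(q) = (-4 + q)*(2 + q)
H(c) = 2/c (H(c) = -(-8 + 2² - 2*2)/(4*c) = -(-8 + 4 - 4)/(4*c) = -(-2)/c = 2/c)
1/H(-1) = 1/(2/(-1)) = 1/(2*(-1)) = 1/(-2) = -½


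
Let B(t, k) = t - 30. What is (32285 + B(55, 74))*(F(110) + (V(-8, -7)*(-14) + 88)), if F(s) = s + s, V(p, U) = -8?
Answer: 13570200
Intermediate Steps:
F(s) = 2*s
B(t, k) = -30 + t
(32285 + B(55, 74))*(F(110) + (V(-8, -7)*(-14) + 88)) = (32285 + (-30 + 55))*(2*110 + (-8*(-14) + 88)) = (32285 + 25)*(220 + (112 + 88)) = 32310*(220 + 200) = 32310*420 = 13570200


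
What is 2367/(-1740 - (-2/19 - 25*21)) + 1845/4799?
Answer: -173237292/110775317 ≈ -1.5639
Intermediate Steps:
2367/(-1740 - (-2/19 - 25*21)) + 1845/4799 = 2367/(-1740 - (-2*1/19 - 525)) + 1845*(1/4799) = 2367/(-1740 - (-2/19 - 525)) + 1845/4799 = 2367/(-1740 - 1*(-9977/19)) + 1845/4799 = 2367/(-1740 + 9977/19) + 1845/4799 = 2367/(-23083/19) + 1845/4799 = 2367*(-19/23083) + 1845/4799 = -44973/23083 + 1845/4799 = -173237292/110775317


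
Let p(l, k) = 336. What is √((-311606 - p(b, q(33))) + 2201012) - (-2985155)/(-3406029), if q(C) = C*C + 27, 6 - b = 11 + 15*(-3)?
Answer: -2985155/3406029 + √1889070 ≈ 1373.6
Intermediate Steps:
b = 40 (b = 6 - (11 + 15*(-3)) = 6 - (11 - 45) = 6 - 1*(-34) = 6 + 34 = 40)
q(C) = 27 + C² (q(C) = C² + 27 = 27 + C²)
√((-311606 - p(b, q(33))) + 2201012) - (-2985155)/(-3406029) = √((-311606 - 1*336) + 2201012) - (-2985155)/(-3406029) = √((-311606 - 336) + 2201012) - (-2985155)*(-1)/3406029 = √(-311942 + 2201012) - 1*2985155/3406029 = √1889070 - 2985155/3406029 = -2985155/3406029 + √1889070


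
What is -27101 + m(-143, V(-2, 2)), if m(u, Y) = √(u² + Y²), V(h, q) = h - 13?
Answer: -27101 + √20674 ≈ -26957.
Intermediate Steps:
V(h, q) = -13 + h
m(u, Y) = √(Y² + u²)
-27101 + m(-143, V(-2, 2)) = -27101 + √((-13 - 2)² + (-143)²) = -27101 + √((-15)² + 20449) = -27101 + √(225 + 20449) = -27101 + √20674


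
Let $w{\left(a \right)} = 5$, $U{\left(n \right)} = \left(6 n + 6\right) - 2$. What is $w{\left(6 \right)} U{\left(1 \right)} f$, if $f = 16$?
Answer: $800$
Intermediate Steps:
$U{\left(n \right)} = 4 + 6 n$ ($U{\left(n \right)} = \left(6 + 6 n\right) - 2 = 4 + 6 n$)
$w{\left(6 \right)} U{\left(1 \right)} f = 5 \left(4 + 6 \cdot 1\right) 16 = 5 \left(4 + 6\right) 16 = 5 \cdot 10 \cdot 16 = 50 \cdot 16 = 800$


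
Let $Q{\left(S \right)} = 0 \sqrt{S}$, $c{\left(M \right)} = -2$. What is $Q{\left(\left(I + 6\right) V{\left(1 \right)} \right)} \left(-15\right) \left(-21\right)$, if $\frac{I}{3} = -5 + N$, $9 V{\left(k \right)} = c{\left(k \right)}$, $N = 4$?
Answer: $0$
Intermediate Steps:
$V{\left(k \right)} = - \frac{2}{9}$ ($V{\left(k \right)} = \frac{1}{9} \left(-2\right) = - \frac{2}{9}$)
$I = -3$ ($I = 3 \left(-5 + 4\right) = 3 \left(-1\right) = -3$)
$Q{\left(S \right)} = 0$
$Q{\left(\left(I + 6\right) V{\left(1 \right)} \right)} \left(-15\right) \left(-21\right) = 0 \left(-15\right) \left(-21\right) = 0 \left(-21\right) = 0$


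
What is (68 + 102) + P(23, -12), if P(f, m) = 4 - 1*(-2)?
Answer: 176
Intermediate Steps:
P(f, m) = 6 (P(f, m) = 4 + 2 = 6)
(68 + 102) + P(23, -12) = (68 + 102) + 6 = 170 + 6 = 176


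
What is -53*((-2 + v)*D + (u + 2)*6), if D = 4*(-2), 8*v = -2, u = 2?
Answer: -2226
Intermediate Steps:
v = -¼ (v = (⅛)*(-2) = -¼ ≈ -0.25000)
D = -8
-53*((-2 + v)*D + (u + 2)*6) = -53*((-2 - ¼)*(-8) + (2 + 2)*6) = -53*(-9/4*(-8) + 4*6) = -53*(18 + 24) = -53*42 = -2226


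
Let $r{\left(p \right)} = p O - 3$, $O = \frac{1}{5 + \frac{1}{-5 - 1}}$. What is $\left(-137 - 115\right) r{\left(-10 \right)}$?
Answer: $\frac{37044}{29} \approx 1277.4$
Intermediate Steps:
$O = \frac{6}{29}$ ($O = \frac{1}{5 + \frac{1}{-6}} = \frac{1}{5 - \frac{1}{6}} = \frac{1}{\frac{29}{6}} = \frac{6}{29} \approx 0.2069$)
$r{\left(p \right)} = -3 + \frac{6 p}{29}$ ($r{\left(p \right)} = p \frac{6}{29} - 3 = \frac{6 p}{29} - 3 = -3 + \frac{6 p}{29}$)
$\left(-137 - 115\right) r{\left(-10 \right)} = \left(-137 - 115\right) \left(-3 + \frac{6}{29} \left(-10\right)\right) = - 252 \left(-3 - \frac{60}{29}\right) = \left(-252\right) \left(- \frac{147}{29}\right) = \frac{37044}{29}$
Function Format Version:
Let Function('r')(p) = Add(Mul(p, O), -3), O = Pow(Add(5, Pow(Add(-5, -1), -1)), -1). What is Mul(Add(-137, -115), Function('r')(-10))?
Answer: Rational(37044, 29) ≈ 1277.4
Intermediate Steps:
O = Rational(6, 29) (O = Pow(Add(5, Pow(-6, -1)), -1) = Pow(Add(5, Rational(-1, 6)), -1) = Pow(Rational(29, 6), -1) = Rational(6, 29) ≈ 0.20690)
Function('r')(p) = Add(-3, Mul(Rational(6, 29), p)) (Function('r')(p) = Add(Mul(p, Rational(6, 29)), -3) = Add(Mul(Rational(6, 29), p), -3) = Add(-3, Mul(Rational(6, 29), p)))
Mul(Add(-137, -115), Function('r')(-10)) = Mul(Add(-137, -115), Add(-3, Mul(Rational(6, 29), -10))) = Mul(-252, Add(-3, Rational(-60, 29))) = Mul(-252, Rational(-147, 29)) = Rational(37044, 29)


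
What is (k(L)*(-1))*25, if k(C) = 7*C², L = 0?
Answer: 0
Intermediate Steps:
(k(L)*(-1))*25 = ((7*0²)*(-1))*25 = ((7*0)*(-1))*25 = (0*(-1))*25 = 0*25 = 0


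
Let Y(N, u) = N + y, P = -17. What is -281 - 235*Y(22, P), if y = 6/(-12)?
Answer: -10667/2 ≈ -5333.5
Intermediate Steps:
y = -1/2 (y = 6*(-1/12) = -1/2 ≈ -0.50000)
Y(N, u) = -1/2 + N (Y(N, u) = N - 1/2 = -1/2 + N)
-281 - 235*Y(22, P) = -281 - 235*(-1/2 + 22) = -281 - 235*43/2 = -281 - 10105/2 = -10667/2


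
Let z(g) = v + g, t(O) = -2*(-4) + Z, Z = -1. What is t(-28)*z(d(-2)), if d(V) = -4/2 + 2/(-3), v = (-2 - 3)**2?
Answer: 469/3 ≈ 156.33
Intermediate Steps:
t(O) = 7 (t(O) = -2*(-4) - 1 = 8 - 1 = 7)
v = 25 (v = (-5)**2 = 25)
d(V) = -8/3 (d(V) = -4*1/2 + 2*(-1/3) = -2 - 2/3 = -8/3)
z(g) = 25 + g
t(-28)*z(d(-2)) = 7*(25 - 8/3) = 7*(67/3) = 469/3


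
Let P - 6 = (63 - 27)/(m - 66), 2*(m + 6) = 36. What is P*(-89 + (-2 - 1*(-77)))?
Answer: -224/3 ≈ -74.667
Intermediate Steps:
m = 12 (m = -6 + (½)*36 = -6 + 18 = 12)
P = 16/3 (P = 6 + (63 - 27)/(12 - 66) = 6 + 36/(-54) = 6 + 36*(-1/54) = 6 - ⅔ = 16/3 ≈ 5.3333)
P*(-89 + (-2 - 1*(-77))) = 16*(-89 + (-2 - 1*(-77)))/3 = 16*(-89 + (-2 + 77))/3 = 16*(-89 + 75)/3 = (16/3)*(-14) = -224/3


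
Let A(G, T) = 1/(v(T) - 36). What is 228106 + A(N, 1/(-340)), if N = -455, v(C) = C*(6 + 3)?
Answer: 2794070054/12249 ≈ 2.2811e+5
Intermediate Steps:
v(C) = 9*C (v(C) = C*9 = 9*C)
A(G, T) = 1/(-36 + 9*T) (A(G, T) = 1/(9*T - 36) = 1/(-36 + 9*T))
228106 + A(N, 1/(-340)) = 228106 + 1/(9*(-4 + 1/(-340))) = 228106 + 1/(9*(-4 - 1/340)) = 228106 + 1/(9*(-1361/340)) = 228106 + (⅑)*(-340/1361) = 228106 - 340/12249 = 2794070054/12249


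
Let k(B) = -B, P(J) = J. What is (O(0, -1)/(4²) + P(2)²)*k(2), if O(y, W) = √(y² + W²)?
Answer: -65/8 ≈ -8.1250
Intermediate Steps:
O(y, W) = √(W² + y²)
(O(0, -1)/(4²) + P(2)²)*k(2) = (√((-1)² + 0²)/(4²) + 2²)*(-1*2) = (√(1 + 0)/16 + 4)*(-2) = (√1*(1/16) + 4)*(-2) = (1*(1/16) + 4)*(-2) = (1/16 + 4)*(-2) = (65/16)*(-2) = -65/8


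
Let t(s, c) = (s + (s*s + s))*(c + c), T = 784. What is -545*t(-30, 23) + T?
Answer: -21058016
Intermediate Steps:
t(s, c) = 2*c*(s² + 2*s) (t(s, c) = (s + (s² + s))*(2*c) = (s + (s + s²))*(2*c) = (s² + 2*s)*(2*c) = 2*c*(s² + 2*s))
-545*t(-30, 23) + T = -1090*23*(-30)*(2 - 30) + 784 = -1090*23*(-30)*(-28) + 784 = -545*38640 + 784 = -21058800 + 784 = -21058016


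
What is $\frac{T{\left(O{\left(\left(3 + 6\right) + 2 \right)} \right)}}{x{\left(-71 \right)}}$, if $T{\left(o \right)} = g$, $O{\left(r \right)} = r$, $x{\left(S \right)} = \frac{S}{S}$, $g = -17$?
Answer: $-17$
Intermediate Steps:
$x{\left(S \right)} = 1$
$T{\left(o \right)} = -17$
$\frac{T{\left(O{\left(\left(3 + 6\right) + 2 \right)} \right)}}{x{\left(-71 \right)}} = - \frac{17}{1} = \left(-17\right) 1 = -17$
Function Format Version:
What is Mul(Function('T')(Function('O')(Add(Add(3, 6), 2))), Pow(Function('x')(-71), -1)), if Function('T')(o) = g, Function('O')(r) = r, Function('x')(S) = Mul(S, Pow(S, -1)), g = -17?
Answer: -17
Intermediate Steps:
Function('x')(S) = 1
Function('T')(o) = -17
Mul(Function('T')(Function('O')(Add(Add(3, 6), 2))), Pow(Function('x')(-71), -1)) = Mul(-17, Pow(1, -1)) = Mul(-17, 1) = -17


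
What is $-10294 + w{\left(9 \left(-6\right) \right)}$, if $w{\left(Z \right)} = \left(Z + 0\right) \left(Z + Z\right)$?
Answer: $-4462$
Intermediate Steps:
$w{\left(Z \right)} = 2 Z^{2}$ ($w{\left(Z \right)} = Z 2 Z = 2 Z^{2}$)
$-10294 + w{\left(9 \left(-6\right) \right)} = -10294 + 2 \left(9 \left(-6\right)\right)^{2} = -10294 + 2 \left(-54\right)^{2} = -10294 + 2 \cdot 2916 = -10294 + 5832 = -4462$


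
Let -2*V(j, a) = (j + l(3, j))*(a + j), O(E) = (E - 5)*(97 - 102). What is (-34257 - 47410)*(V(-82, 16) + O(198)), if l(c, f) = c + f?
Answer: 512705426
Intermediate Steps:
O(E) = 25 - 5*E (O(E) = (-5 + E)*(-5) = 25 - 5*E)
V(j, a) = -(3 + 2*j)*(a + j)/2 (V(j, a) = -(j + (3 + j))*(a + j)/2 = -(3 + 2*j)*(a + j)/2)
(-34257 - 47410)*(V(-82, 16) + O(198)) = (-34257 - 47410)*((-1*(-82)² - 3/2*16 - 3/2*(-82) - 1*16*(-82)) + (25 - 5*198)) = -81667*((-1*6724 - 24 + 123 + 1312) + (25 - 990)) = -81667*((-6724 - 24 + 123 + 1312) - 965) = -81667*(-5313 - 965) = -81667*(-6278) = 512705426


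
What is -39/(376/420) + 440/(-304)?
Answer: -40195/893 ≈ -45.011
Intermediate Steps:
-39/(376/420) + 440/(-304) = -39/(376*(1/420)) + 440*(-1/304) = -39/94/105 - 55/38 = -39*105/94 - 55/38 = -4095/94 - 55/38 = -40195/893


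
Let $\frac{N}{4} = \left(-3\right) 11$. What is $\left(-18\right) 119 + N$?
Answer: $-2274$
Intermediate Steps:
$N = -132$ ($N = 4 \left(\left(-3\right) 11\right) = 4 \left(-33\right) = -132$)
$\left(-18\right) 119 + N = \left(-18\right) 119 - 132 = -2142 - 132 = -2274$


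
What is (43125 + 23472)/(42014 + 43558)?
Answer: 22199/28524 ≈ 0.77826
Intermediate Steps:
(43125 + 23472)/(42014 + 43558) = 66597/85572 = 66597*(1/85572) = 22199/28524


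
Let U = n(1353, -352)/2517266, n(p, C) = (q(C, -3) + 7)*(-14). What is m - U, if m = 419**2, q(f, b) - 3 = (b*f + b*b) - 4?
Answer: 220966875610/1258633 ≈ 1.7556e+5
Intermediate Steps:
q(f, b) = -1 + b**2 + b*f (q(f, b) = 3 + ((b*f + b*b) - 4) = 3 + ((b*f + b**2) - 4) = 3 + ((b**2 + b*f) - 4) = 3 + (-4 + b**2 + b*f) = -1 + b**2 + b*f)
n(p, C) = -210 + 42*C (n(p, C) = ((-1 + (-3)**2 - 3*C) + 7)*(-14) = ((-1 + 9 - 3*C) + 7)*(-14) = ((8 - 3*C) + 7)*(-14) = (15 - 3*C)*(-14) = -210 + 42*C)
m = 175561
U = -7497/1258633 (U = (-210 + 42*(-352))/2517266 = (-210 - 14784)*(1/2517266) = -14994*1/2517266 = -7497/1258633 ≈ -0.0059565)
m - U = 175561 - 1*(-7497/1258633) = 175561 + 7497/1258633 = 220966875610/1258633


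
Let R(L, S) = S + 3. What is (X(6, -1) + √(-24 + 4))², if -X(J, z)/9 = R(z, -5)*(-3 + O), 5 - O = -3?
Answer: 8080 + 360*I*√5 ≈ 8080.0 + 804.98*I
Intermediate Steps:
O = 8 (O = 5 - 1*(-3) = 5 + 3 = 8)
R(L, S) = 3 + S
X(J, z) = 90 (X(J, z) = -9*(3 - 5)*(-3 + 8) = -(-18)*5 = -9*(-10) = 90)
(X(6, -1) + √(-24 + 4))² = (90 + √(-24 + 4))² = (90 + √(-20))² = (90 + 2*I*√5)²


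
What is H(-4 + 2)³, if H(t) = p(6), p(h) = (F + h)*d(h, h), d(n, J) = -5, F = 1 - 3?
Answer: -8000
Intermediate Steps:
F = -2
p(h) = 10 - 5*h (p(h) = (-2 + h)*(-5) = 10 - 5*h)
H(t) = -20 (H(t) = 10 - 5*6 = 10 - 30 = -20)
H(-4 + 2)³ = (-20)³ = -8000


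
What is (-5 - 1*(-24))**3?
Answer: 6859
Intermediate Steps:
(-5 - 1*(-24))**3 = (-5 + 24)**3 = 19**3 = 6859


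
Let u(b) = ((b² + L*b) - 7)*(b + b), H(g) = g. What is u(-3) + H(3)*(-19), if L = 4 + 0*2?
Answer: 3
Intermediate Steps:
L = 4 (L = 4 + 0 = 4)
u(b) = 2*b*(-7 + b² + 4*b) (u(b) = ((b² + 4*b) - 7)*(b + b) = (-7 + b² + 4*b)*(2*b) = 2*b*(-7 + b² + 4*b))
u(-3) + H(3)*(-19) = 2*(-3)*(-7 + (-3)² + 4*(-3)) + 3*(-19) = 2*(-3)*(-7 + 9 - 12) - 57 = 2*(-3)*(-10) - 57 = 60 - 57 = 3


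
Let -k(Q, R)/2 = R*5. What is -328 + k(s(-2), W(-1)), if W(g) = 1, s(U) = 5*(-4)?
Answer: -338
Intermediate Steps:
s(U) = -20
k(Q, R) = -10*R (k(Q, R) = -2*R*5 = -10*R)
-328 + k(s(-2), W(-1)) = -328 - 10*1 = -328 - 10 = -338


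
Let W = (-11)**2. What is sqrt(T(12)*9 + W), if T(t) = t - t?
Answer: 11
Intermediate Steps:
T(t) = 0
W = 121
sqrt(T(12)*9 + W) = sqrt(0*9 + 121) = sqrt(0 + 121) = sqrt(121) = 11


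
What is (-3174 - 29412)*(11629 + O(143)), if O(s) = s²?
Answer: -1045293708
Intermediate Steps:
(-3174 - 29412)*(11629 + O(143)) = (-3174 - 29412)*(11629 + 143²) = -32586*(11629 + 20449) = -32586*32078 = -1045293708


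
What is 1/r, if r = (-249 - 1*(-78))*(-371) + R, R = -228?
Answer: 1/63213 ≈ 1.5820e-5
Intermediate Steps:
r = 63213 (r = (-249 - 1*(-78))*(-371) - 228 = (-249 + 78)*(-371) - 228 = -171*(-371) - 228 = 63441 - 228 = 63213)
1/r = 1/63213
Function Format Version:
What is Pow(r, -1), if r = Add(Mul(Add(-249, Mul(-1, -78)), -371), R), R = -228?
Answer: Rational(1, 63213) ≈ 1.5820e-5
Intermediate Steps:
r = 63213 (r = Add(Mul(Add(-249, Mul(-1, -78)), -371), -228) = Add(Mul(Add(-249, 78), -371), -228) = Add(Mul(-171, -371), -228) = Add(63441, -228) = 63213)
Pow(r, -1) = Pow(63213, -1) = Rational(1, 63213)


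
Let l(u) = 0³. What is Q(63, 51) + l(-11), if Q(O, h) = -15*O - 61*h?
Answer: -4056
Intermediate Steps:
Q(O, h) = -61*h - 15*O
l(u) = 0
Q(63, 51) + l(-11) = (-61*51 - 15*63) + 0 = (-3111 - 945) + 0 = -4056 + 0 = -4056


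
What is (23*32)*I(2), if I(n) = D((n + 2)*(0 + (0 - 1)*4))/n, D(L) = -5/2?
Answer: -920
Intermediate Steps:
D(L) = -5/2 (D(L) = -5*½ = -5/2)
I(n) = -5/(2*n)
(23*32)*I(2) = (23*32)*(-5/2/2) = 736*(-5/2*½) = 736*(-5/4) = -920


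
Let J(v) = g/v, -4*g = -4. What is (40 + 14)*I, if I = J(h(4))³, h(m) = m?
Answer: 27/32 ≈ 0.84375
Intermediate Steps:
g = 1 (g = -¼*(-4) = 1)
J(v) = 1/v
I = 1/64 (I = (1/4)³ = (¼)³ = 1/64 ≈ 0.015625)
(40 + 14)*I = (40 + 14)*(1/64) = 54*(1/64) = 27/32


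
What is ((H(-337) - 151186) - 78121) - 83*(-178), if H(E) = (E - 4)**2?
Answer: -98252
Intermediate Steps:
H(E) = (-4 + E)**2
((H(-337) - 151186) - 78121) - 83*(-178) = (((-4 - 337)**2 - 151186) - 78121) - 83*(-178) = (((-341)**2 - 151186) - 78121) - 1*(-14774) = ((116281 - 151186) - 78121) + 14774 = (-34905 - 78121) + 14774 = -113026 + 14774 = -98252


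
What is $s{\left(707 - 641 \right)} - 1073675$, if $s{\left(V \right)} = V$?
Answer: $-1073609$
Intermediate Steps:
$s{\left(707 - 641 \right)} - 1073675 = \left(707 - 641\right) - 1073675 = 66 - 1073675 = -1073609$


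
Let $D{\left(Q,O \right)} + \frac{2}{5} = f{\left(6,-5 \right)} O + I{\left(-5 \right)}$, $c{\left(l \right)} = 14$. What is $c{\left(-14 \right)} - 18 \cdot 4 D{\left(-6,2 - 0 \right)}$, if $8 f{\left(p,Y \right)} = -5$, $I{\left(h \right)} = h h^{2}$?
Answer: $\frac{45664}{5} \approx 9132.8$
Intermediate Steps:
$I{\left(h \right)} = h^{3}$
$f{\left(p,Y \right)} = - \frac{5}{8}$ ($f{\left(p,Y \right)} = \frac{1}{8} \left(-5\right) = - \frac{5}{8}$)
$D{\left(Q,O \right)} = - \frac{627}{5} - \frac{5 O}{8}$ ($D{\left(Q,O \right)} = - \frac{2}{5} - \left(125 + \frac{5 O}{8}\right) = - \frac{627}{5} - \frac{5 O}{8}$)
$c{\left(-14 \right)} - 18 \cdot 4 D{\left(-6,2 - 0 \right)} = 14 - 18 \cdot 4 \left(- \frac{627}{5} - \frac{5 \left(2 - 0\right)}{8}\right) = 14 - 72 \left(- \frac{627}{5} - \frac{5 \left(2 + 0\right)}{8}\right) = 14 - 72 \left(- \frac{627}{5} - \frac{5}{4}\right) = 14 - 72 \left(- \frac{2533}{20}\right) = 14 - - \frac{45594}{5} = 14 + \frac{45594}{5} = \frac{45664}{5}$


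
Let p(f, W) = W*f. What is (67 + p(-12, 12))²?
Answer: 5929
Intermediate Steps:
(67 + p(-12, 12))² = (67 + 12*(-12))² = (67 - 144)² = (-77)² = 5929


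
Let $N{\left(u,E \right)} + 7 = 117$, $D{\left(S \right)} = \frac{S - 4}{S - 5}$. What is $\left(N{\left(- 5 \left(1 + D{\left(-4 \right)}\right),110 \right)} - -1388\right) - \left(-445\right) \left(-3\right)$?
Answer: $163$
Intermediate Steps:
$D{\left(S \right)} = \frac{-4 + S}{-5 + S}$
$N{\left(u,E \right)} = 110$ ($N{\left(u,E \right)} = -7 + 117 = 110$)
$\left(N{\left(- 5 \left(1 + D{\left(-4 \right)}\right),110 \right)} - -1388\right) - \left(-445\right) \left(-3\right) = \left(110 - -1388\right) - \left(-445\right) \left(-3\right) = \left(110 + 1388\right) - 1335 = 1498 - 1335 = 163$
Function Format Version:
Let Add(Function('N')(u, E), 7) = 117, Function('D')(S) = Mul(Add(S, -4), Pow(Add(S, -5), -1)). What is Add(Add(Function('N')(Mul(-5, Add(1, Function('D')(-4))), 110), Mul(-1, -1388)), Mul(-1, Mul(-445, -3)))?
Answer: 163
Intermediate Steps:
Function('D')(S) = Mul(Pow(Add(-5, S), -1), Add(-4, S)) (Function('D')(S) = Mul(Add(-4, S), Pow(Add(-5, S), -1)) = Mul(Pow(Add(-5, S), -1), Add(-4, S)))
Function('N')(u, E) = 110 (Function('N')(u, E) = Add(-7, 117) = 110)
Add(Add(Function('N')(Mul(-5, Add(1, Function('D')(-4))), 110), Mul(-1, -1388)), Mul(-1, Mul(-445, -3))) = Add(Add(110, Mul(-1, -1388)), Mul(-1, Mul(-445, -3))) = Add(Add(110, 1388), Mul(-1, 1335)) = Add(1498, -1335) = 163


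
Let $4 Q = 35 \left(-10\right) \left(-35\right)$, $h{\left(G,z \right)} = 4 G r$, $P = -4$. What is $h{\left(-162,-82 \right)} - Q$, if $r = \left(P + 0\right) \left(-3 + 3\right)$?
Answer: $- \frac{6125}{2} \approx -3062.5$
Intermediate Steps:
$r = 0$ ($r = \left(-4 + 0\right) \left(-3 + 3\right) = \left(-4\right) 0 = 0$)
$h{\left(G,z \right)} = 0$ ($h{\left(G,z \right)} = 4 G 0 = 0$)
$Q = \frac{6125}{2}$ ($Q = \frac{35 \left(-10\right) \left(-35\right)}{4} = \frac{\left(-350\right) \left(-35\right)}{4} = \frac{1}{4} \cdot 12250 = \frac{6125}{2} \approx 3062.5$)
$h{\left(-162,-82 \right)} - Q = 0 - \frac{6125}{2} = - \frac{6125}{2}$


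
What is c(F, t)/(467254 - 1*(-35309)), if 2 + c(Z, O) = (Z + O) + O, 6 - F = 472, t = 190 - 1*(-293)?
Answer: 166/167521 ≈ 0.00099092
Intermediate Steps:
t = 483 (t = 190 + 293 = 483)
F = -466 (F = 6 - 1*472 = 6 - 472 = -466)
c(Z, O) = -2 + Z + 2*O (c(Z, O) = -2 + ((Z + O) + O) = -2 + ((O + Z) + O) = -2 + (Z + 2*O) = -2 + Z + 2*O)
c(F, t)/(467254 - 1*(-35309)) = (-2 - 466 + 2*483)/(467254 - 1*(-35309)) = (-2 - 466 + 966)/(467254 + 35309) = 498/502563 = 498*(1/502563) = 166/167521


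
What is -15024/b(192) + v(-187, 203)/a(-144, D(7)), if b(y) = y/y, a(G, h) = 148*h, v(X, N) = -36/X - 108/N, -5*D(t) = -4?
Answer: -42204136791/2809114 ≈ -15024.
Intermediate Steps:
D(t) = ⅘ (D(t) = -⅕*(-4) = ⅘)
v(X, N) = -108/N - 36/X
b(y) = 1
-15024/b(192) + v(-187, 203)/a(-144, D(7)) = -15024/1 + (-108/203 - 36/(-187))/((148*(⅘))) = -15024*1 + (-108*1/203 - 36*(-1/187))/(592/5) = -15024 + (-108/203 + 36/187)*(5/592) = -15024 - 12888/37961*5/592 = -15024 - 8055/2809114 = -42204136791/2809114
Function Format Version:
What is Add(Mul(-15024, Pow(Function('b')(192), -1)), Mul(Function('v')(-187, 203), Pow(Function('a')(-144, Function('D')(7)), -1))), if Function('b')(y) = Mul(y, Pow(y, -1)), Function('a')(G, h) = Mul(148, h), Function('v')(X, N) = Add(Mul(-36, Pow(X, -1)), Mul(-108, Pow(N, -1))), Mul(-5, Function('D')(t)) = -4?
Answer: Rational(-42204136791, 2809114) ≈ -15024.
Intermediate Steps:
Function('D')(t) = Rational(4, 5) (Function('D')(t) = Mul(Rational(-1, 5), -4) = Rational(4, 5))
Function('v')(X, N) = Add(Mul(-108, Pow(N, -1)), Mul(-36, Pow(X, -1)))
Function('b')(y) = 1
Add(Mul(-15024, Pow(Function('b')(192), -1)), Mul(Function('v')(-187, 203), Pow(Function('a')(-144, Function('D')(7)), -1))) = Add(Mul(-15024, Pow(1, -1)), Mul(Add(Mul(-108, Pow(203, -1)), Mul(-36, Pow(-187, -1))), Pow(Mul(148, Rational(4, 5)), -1))) = Add(Mul(-15024, 1), Mul(Add(Mul(-108, Rational(1, 203)), Mul(-36, Rational(-1, 187))), Pow(Rational(592, 5), -1))) = Add(-15024, Mul(Add(Rational(-108, 203), Rational(36, 187)), Rational(5, 592))) = Add(-15024, Mul(Rational(-12888, 37961), Rational(5, 592))) = Add(-15024, Rational(-8055, 2809114)) = Rational(-42204136791, 2809114)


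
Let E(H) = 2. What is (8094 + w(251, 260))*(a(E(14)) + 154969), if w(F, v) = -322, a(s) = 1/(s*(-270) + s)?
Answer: 323988725406/269 ≈ 1.2044e+9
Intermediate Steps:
a(s) = -1/(269*s) (a(s) = 1/(-270*s + s) = 1/(-269*s) = -1/(269*s))
(8094 + w(251, 260))*(a(E(14)) + 154969) = (8094 - 322)*(-1/269/2 + 154969) = 7772*(-1/269*½ + 154969) = 7772*(-1/538 + 154969) = 7772*(83373321/538) = 323988725406/269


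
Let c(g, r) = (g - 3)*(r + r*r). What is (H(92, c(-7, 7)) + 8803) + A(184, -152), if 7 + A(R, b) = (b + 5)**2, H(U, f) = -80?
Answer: 30325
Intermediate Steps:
c(g, r) = (-3 + g)*(r + r**2)
A(R, b) = -7 + (5 + b)**2 (A(R, b) = -7 + (b + 5)**2 = -7 + (5 + b)**2)
(H(92, c(-7, 7)) + 8803) + A(184, -152) = (-80 + 8803) + (-7 + (5 - 152)**2) = 8723 + (-7 + (-147)**2) = 8723 + (-7 + 21609) = 8723 + 21602 = 30325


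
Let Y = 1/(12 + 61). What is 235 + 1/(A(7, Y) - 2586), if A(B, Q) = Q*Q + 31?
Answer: 3199659261/13615594 ≈ 235.00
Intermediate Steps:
Y = 1/73 ≈ 0.013699
A(B, Q) = 31 + Q² (A(B, Q) = Q² + 31 = 31 + Q²)
235 + 1/(A(7, Y) - 2586) = 235 + 1/((31 + (1/73)²) - 2586) = 235 + 1/((31 + 1/5329) - 2586) = 235 + 1/(165200/5329 - 2586) = 235 + 1/(-13615594/5329) = 235 - 5329/13615594 = 3199659261/13615594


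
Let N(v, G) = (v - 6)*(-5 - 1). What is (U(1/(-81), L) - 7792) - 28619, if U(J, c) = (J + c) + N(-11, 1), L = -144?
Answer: -2952694/81 ≈ -36453.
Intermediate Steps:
N(v, G) = 36 - 6*v (N(v, G) = (-6 + v)*(-6) = 36 - 6*v)
U(J, c) = 102 + J + c (U(J, c) = (J + c) + (36 - 6*(-11)) = (J + c) + (36 + 66) = (J + c) + 102 = 102 + J + c)
(U(1/(-81), L) - 7792) - 28619 = ((102 + 1/(-81) - 144) - 7792) - 28619 = ((102 - 1/81 - 144) - 7792) - 28619 = (-3403/81 - 7792) - 28619 = -634555/81 - 28619 = -2952694/81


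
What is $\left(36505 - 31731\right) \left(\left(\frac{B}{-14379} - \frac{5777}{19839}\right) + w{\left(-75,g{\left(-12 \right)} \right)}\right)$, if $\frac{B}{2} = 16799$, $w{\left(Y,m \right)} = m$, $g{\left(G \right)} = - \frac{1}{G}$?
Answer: $- \frac{770042087199}{63392218} \approx -12147.0$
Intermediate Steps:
$B = 33598$ ($B = 2 \cdot 16799 = 33598$)
$\left(36505 - 31731\right) \left(\left(\frac{B}{-14379} - \frac{5777}{19839}\right) + w{\left(-75,g{\left(-12 \right)} \right)}\right) = \left(36505 - 31731\right) \left(\left(\frac{33598}{-14379} - \frac{5777}{19839}\right) - \frac{1}{-12}\right) = 4774 \left(\left(33598 \left(- \frac{1}{14379}\right) - \frac{5777}{19839}\right) - - \frac{1}{12}\right) = 4774 \left(\left(- \frac{33598}{14379} - \frac{5777}{19839}\right) + \frac{1}{12}\right) = 4774 \left(- \frac{249872735}{95088327} + \frac{1}{12}\right) = 4774 \left(- \frac{322598277}{126784436}\right) = - \frac{770042087199}{63392218}$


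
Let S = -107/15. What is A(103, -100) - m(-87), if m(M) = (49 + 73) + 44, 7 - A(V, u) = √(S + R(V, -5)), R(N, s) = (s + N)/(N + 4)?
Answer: -159 - I*√16016295/1605 ≈ -159.0 - 2.4935*I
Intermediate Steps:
R(N, s) = (N + s)/(4 + N)
S = -107/15 (S = -107*1/15 = -107/15 ≈ -7.1333)
A(V, u) = 7 - √(-107/15 + (-5 + V)/(4 + V)) (A(V, u) = 7 - √(-107/15 + (V - 5)/(4 + V)) = 7 - √(-107/15 + (-5 + V)/(4 + V)))
m(M) = 166 (m(M) = 122 + 44 = 166)
A(103, -100) - m(-87) = (7 - √15*√(-(503 + 92*103)/(4 + 103))/15) - 1*166 = (7 - √15*√(-1*(503 + 9476)/107)/15) - 166 = (7 - √15*√(-1*1/107*9979)/15) - 166 = (7 - √15*√(-9979/107)/15) - 166 = (7 - √15*I*√1067753/107/15) - 166 = (7 - I*√16016295/1605) - 166 = -159 - I*√16016295/1605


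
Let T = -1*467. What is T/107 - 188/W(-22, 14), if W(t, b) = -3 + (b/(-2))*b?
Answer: -27051/10807 ≈ -2.5031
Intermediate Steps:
W(t, b) = -3 - b²/2 (W(t, b) = -3 + (b*(-½))*b = -3 + (-b/2)*b = -3 - b²/2)
T = -467
T/107 - 188/W(-22, 14) = -467/107 - 188/(-3 - ½*14²) = -467*1/107 - 188/(-3 - ½*196) = -467/107 - 188/(-3 - 98) = -467/107 - 188/(-101) = -467/107 - 188*(-1/101) = -467/107 + 188/101 = -27051/10807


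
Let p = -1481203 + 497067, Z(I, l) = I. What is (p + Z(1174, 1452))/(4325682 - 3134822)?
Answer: -491481/595430 ≈ -0.82542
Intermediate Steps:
p = -984136
(p + Z(1174, 1452))/(4325682 - 3134822) = (-984136 + 1174)/(4325682 - 3134822) = -982962/1190860 = -982962*1/1190860 = -491481/595430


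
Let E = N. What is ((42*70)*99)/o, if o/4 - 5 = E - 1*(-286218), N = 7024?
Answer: 2695/10861 ≈ 0.24814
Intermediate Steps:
E = 7024
o = 1172988 (o = 20 + 4*(7024 - 1*(-286218)) = 20 + 4*(7024 + 286218) = 20 + 4*293242 = 20 + 1172968 = 1172988)
((42*70)*99)/o = ((42*70)*99)/1172988 = (2940*99)*(1/1172988) = 291060*(1/1172988) = 2695/10861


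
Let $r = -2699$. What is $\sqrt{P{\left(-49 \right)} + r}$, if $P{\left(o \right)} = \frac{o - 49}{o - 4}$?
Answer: $\frac{i \sqrt{7576297}}{53} \approx 51.934 i$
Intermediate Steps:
$P{\left(o \right)} = \frac{-49 + o}{-4 + o}$
$\sqrt{P{\left(-49 \right)} + r} = \sqrt{\frac{-49 - 49}{-4 - 49} - 2699} = \sqrt{\frac{1}{-53} \left(-98\right) - 2699} = \sqrt{\left(- \frac{1}{53}\right) \left(-98\right) - 2699} = \sqrt{\frac{98}{53} - 2699} = \sqrt{- \frac{142949}{53}} = \frac{i \sqrt{7576297}}{53}$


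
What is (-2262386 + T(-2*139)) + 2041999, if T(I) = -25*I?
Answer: -213437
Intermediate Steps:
(-2262386 + T(-2*139)) + 2041999 = (-2262386 - (-50)*139) + 2041999 = (-2262386 - 25*(-278)) + 2041999 = (-2262386 + 6950) + 2041999 = -2255436 + 2041999 = -213437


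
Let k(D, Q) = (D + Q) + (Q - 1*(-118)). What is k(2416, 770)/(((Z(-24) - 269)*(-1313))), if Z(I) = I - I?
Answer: 4074/353197 ≈ 0.011535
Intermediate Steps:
k(D, Q) = 118 + D + 2*Q (k(D, Q) = (D + Q) + (Q + 118) = (D + Q) + (118 + Q) = 118 + D + 2*Q)
Z(I) = 0
k(2416, 770)/(((Z(-24) - 269)*(-1313))) = (118 + 2416 + 2*770)/(((0 - 269)*(-1313))) = (118 + 2416 + 1540)/((-269*(-1313))) = 4074/353197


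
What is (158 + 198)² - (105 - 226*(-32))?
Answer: 119399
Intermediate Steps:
(158 + 198)² - (105 - 226*(-32)) = 356² - (105 + 7232) = 126736 - 1*7337 = 126736 - 7337 = 119399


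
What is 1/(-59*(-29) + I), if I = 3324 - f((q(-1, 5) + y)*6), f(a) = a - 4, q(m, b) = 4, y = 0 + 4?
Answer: 1/4991 ≈ 0.00020036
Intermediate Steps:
y = 4
f(a) = -4 + a
I = 3280 (I = 3324 - (-4 + (4 + 4)*6) = 3324 - (-4 + 8*6) = 3324 - (-4 + 48) = 3324 - 1*44 = 3324 - 44 = 3280)
1/(-59*(-29) + I) = 1/(-59*(-29) + 3280) = 1/(1711 + 3280) = 1/4991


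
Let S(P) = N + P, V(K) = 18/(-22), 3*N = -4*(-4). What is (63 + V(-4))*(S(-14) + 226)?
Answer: 148656/11 ≈ 13514.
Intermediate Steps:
N = 16/3 (N = (-4*(-4))/3 = (1/3)*16 = 16/3 ≈ 5.3333)
V(K) = -9/11 (V(K) = 18*(-1/22) = -9/11)
S(P) = 16/3 + P
(63 + V(-4))*(S(-14) + 226) = (63 - 9/11)*((16/3 - 14) + 226) = 684*(-26/3 + 226)/11 = (684/11)*(652/3) = 148656/11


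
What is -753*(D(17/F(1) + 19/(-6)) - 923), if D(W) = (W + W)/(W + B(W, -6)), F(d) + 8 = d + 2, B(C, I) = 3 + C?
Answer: 105494547/152 ≈ 6.9404e+5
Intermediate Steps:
F(d) = -6 + d (F(d) = -8 + (d + 2) = -8 + (2 + d) = -6 + d)
D(W) = 2*W/(3 + 2*W) (D(W) = (W + W)/(W + (3 + W)) = (2*W)/(3 + 2*W) = 2*W/(3 + 2*W))
-753*(D(17/F(1) + 19/(-6)) - 923) = -753*(2*(17/(-6 + 1) + 19/(-6))/(3 + 2*(17/(-6 + 1) + 19/(-6))) - 923) = -753*(2*(17/(-5) + 19*(-⅙))/(3 + 2*(17/(-5) + 19*(-⅙))) - 923) = -753*(2*(17*(-⅕) - 19/6)/(3 + 2*(17*(-⅕) - 19/6)) - 923) = -753*(2*(-17/5 - 19/6)/(3 + 2*(-17/5 - 19/6)) - 923) = -753*(2*(-197/30)/(3 + 2*(-197/30)) - 923) = -753*(2*(-197/30)/(3 - 197/15) - 923) = -753*(2*(-197/30)/(-152/15) - 923) = -753*(2*(-197/30)*(-15/152) - 923) = -753*(197/152 - 923) = -753*(-140099/152) = 105494547/152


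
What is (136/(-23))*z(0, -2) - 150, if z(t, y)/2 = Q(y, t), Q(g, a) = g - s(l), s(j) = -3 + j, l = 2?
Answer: -3178/23 ≈ -138.17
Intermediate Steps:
Q(g, a) = 1 + g (Q(g, a) = g - (-3 + 2) = g - 1*(-1) = g + 1 = 1 + g)
z(t, y) = 2 + 2*y (z(t, y) = 2*(1 + y) = 2 + 2*y)
(136/(-23))*z(0, -2) - 150 = (136/(-23))*(2 + 2*(-2)) - 150 = (136*(-1/23))*(2 - 4) - 150 = -136/23*(-2) - 150 = 272/23 - 150 = -3178/23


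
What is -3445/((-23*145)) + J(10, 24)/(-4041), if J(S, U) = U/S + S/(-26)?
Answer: 180888808/175197555 ≈ 1.0325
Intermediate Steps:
J(S, U) = -S/26 + U/S (J(S, U) = U/S + S*(-1/26) = U/S - S/26 = -S/26 + U/S)
-3445/((-23*145)) + J(10, 24)/(-4041) = -3445/((-23*145)) + (-1/26*10 + 24/10)/(-4041) = -3445/(-3335) + (-5/13 + 24*(⅒))*(-1/4041) = -3445*(-1/3335) + (-5/13 + 12/5)*(-1/4041) = 689/667 + (131/65)*(-1/4041) = 689/667 - 131/262665 = 180888808/175197555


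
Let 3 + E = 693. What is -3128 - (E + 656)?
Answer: -4474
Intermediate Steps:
E = 690 (E = -3 + 693 = 690)
-3128 - (E + 656) = -3128 - (690 + 656) = -3128 - 1*1346 = -3128 - 1346 = -4474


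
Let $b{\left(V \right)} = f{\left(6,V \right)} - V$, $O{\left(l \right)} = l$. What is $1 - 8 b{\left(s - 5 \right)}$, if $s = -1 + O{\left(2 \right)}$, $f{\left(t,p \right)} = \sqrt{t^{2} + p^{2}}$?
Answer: $-31 - 16 \sqrt{13} \approx -88.689$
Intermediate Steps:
$f{\left(t,p \right)} = \sqrt{p^{2} + t^{2}}$
$s = 1$ ($s = -1 + 2 = 1$)
$b{\left(V \right)} = \sqrt{36 + V^{2}} - V$ ($b{\left(V \right)} = \sqrt{V^{2} + 6^{2}} - V = \sqrt{V^{2} + 36} - V = \sqrt{36 + V^{2}} - V$)
$1 - 8 b{\left(s - 5 \right)} = 1 - 8 \left(\sqrt{36 + \left(1 - 5\right)^{2}} - \left(1 - 5\right)\right) = 1 - 8 \left(\sqrt{36 + \left(-4\right)^{2}} - -4\right) = 1 - 8 \left(\sqrt{36 + 16} + 4\right) = 1 - 8 \left(\sqrt{52} + 4\right) = 1 - 8 \left(2 \sqrt{13} + 4\right) = 1 - 8 \left(4 + 2 \sqrt{13}\right) = 1 - \left(32 + 16 \sqrt{13}\right) = -31 - 16 \sqrt{13}$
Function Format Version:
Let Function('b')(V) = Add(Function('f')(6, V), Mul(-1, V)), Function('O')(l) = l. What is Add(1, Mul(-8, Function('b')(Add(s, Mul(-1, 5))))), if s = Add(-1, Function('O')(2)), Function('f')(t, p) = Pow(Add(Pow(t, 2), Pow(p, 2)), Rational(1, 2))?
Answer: Add(-31, Mul(-16, Pow(13, Rational(1, 2)))) ≈ -88.689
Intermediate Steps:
Function('f')(t, p) = Pow(Add(Pow(p, 2), Pow(t, 2)), Rational(1, 2))
s = 1 (s = Add(-1, 2) = 1)
Function('b')(V) = Add(Pow(Add(36, Pow(V, 2)), Rational(1, 2)), Mul(-1, V)) (Function('b')(V) = Add(Pow(Add(Pow(V, 2), Pow(6, 2)), Rational(1, 2)), Mul(-1, V)) = Add(Pow(Add(Pow(V, 2), 36), Rational(1, 2)), Mul(-1, V)) = Add(Pow(Add(36, Pow(V, 2)), Rational(1, 2)), Mul(-1, V)))
Add(1, Mul(-8, Function('b')(Add(s, Mul(-1, 5))))) = Add(1, Mul(-8, Add(Pow(Add(36, Pow(Add(1, Mul(-1, 5)), 2)), Rational(1, 2)), Mul(-1, Add(1, Mul(-1, 5)))))) = Add(1, Mul(-8, Add(Pow(Add(36, Pow(Add(1, -5), 2)), Rational(1, 2)), Mul(-1, Add(1, -5))))) = Add(1, Mul(-8, Add(Pow(Add(36, Pow(-4, 2)), Rational(1, 2)), Mul(-1, -4)))) = Add(1, Mul(-8, Add(Pow(Add(36, 16), Rational(1, 2)), 4))) = Add(1, Mul(-8, Add(Pow(52, Rational(1, 2)), 4))) = Add(1, Mul(-8, Add(Mul(2, Pow(13, Rational(1, 2))), 4))) = Add(1, Mul(-8, Add(4, Mul(2, Pow(13, Rational(1, 2)))))) = Add(1, Add(-32, Mul(-16, Pow(13, Rational(1, 2))))) = Add(-31, Mul(-16, Pow(13, Rational(1, 2))))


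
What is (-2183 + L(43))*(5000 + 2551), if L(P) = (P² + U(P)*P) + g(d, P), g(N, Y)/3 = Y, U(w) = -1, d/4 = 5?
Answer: -1872648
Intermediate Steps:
d = 20 (d = 4*5 = 20)
g(N, Y) = 3*Y
L(P) = P² + 2*P (L(P) = (P² - P) + 3*P = P² + 2*P)
(-2183 + L(43))*(5000 + 2551) = (-2183 + 43*(2 + 43))*(5000 + 2551) = (-2183 + 43*45)*7551 = (-2183 + 1935)*7551 = -248*7551 = -1872648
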